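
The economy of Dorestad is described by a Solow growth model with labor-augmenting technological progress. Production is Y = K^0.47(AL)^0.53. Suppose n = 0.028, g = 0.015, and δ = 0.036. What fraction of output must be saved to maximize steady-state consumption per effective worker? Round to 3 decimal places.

Capital per effective worker breaks even when investment replaces (n + g + δ)·k; here n + g + δ = 0.079.
At the golden rule MPK = n+g+δ, and in any Cobb-Douglas steady state s = (n+g+δ)·k/y = MPK·k/y = capital's share 0.47.

s_gold = 0.470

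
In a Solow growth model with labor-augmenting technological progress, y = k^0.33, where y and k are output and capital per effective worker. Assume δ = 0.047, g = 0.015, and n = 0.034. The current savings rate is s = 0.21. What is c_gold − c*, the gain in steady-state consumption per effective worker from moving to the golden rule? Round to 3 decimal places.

Δc ≈ 0.069

Break-even investment rate: n + g + δ = 0.034 + 0.015 + 0.047 = 0.096.
Current steady state (s = 0.21): k* = (0.21/0.096)^(1/0.67) ≈ 3.2165, y* = 3.2165^0.33 ≈ 1.4704, c* = (1−0.21)·1.4704 ≈ 1.1616.
Setting f'(k) = n+g+δ gives 0.33·k^(0.33−1) = 0.096, hence k_gold = (0.33/0.096)^(1/0.67) ≈ 6.3148.
y_gold = 6.3148^0.33 ≈ 1.8370, c_gold = y_gold − 0.096·k_gold ≈ 1.2308.
Gain: Δc = 1.2308 − 1.1616 ≈ 0.0692.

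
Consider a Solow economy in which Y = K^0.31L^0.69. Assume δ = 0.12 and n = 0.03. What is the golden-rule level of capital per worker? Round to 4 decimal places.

k_gold ≈ 2.8636

Capital per worker breaks even when investment replaces (n + δ)·k; here n + δ = 0.15.
At the golden rule the marginal product of capital equals n+δ: 0.31·k^(0.31−1) = 0.15. Solving, k_gold = (0.31/0.15)^(1/0.69) ≈ 2.8636.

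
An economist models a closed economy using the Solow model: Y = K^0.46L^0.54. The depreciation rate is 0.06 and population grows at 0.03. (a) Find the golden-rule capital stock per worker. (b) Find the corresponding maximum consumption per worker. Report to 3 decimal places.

(a) k_gold ≈ 20.515; (b) c_gold ≈ 2.167

Capital per worker breaks even when investment replaces (n + δ)·k; here n + δ = 0.09.
Golden rule sets MPK = n+δ: 0.46·k^(0.46−1) = 0.09, so k_gold = (0.46/0.09)^(1/0.54) ≈ 20.5147.
y_gold = 20.5147^0.46 ≈ 4.0137; c_gold = y_gold − 0.09·k_gold ≈ 2.1674.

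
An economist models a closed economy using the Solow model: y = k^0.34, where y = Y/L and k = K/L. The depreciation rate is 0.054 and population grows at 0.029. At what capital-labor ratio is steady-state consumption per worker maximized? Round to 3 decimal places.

Capital per worker breaks even when investment replaces (n + δ)·k; here n + δ = 0.083.
Golden rule sets MPK = n+δ: 0.34·k^(0.34−1) = 0.083, so k_gold = (0.34/0.083)^(1/0.66) ≈ 8.4699.

k_gold ≈ 8.470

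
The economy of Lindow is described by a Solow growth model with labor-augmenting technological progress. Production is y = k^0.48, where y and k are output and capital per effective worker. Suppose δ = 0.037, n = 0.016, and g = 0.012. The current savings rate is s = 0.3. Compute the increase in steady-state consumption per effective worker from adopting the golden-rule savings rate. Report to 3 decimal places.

Δc ≈ 0.420

Capital per effective worker breaks even when investment replaces (n + g + δ)·k; here n + g + δ = 0.065.
Current steady state (s = 0.3): k* = (0.3/0.065)^(1/0.52) ≈ 18.9375, y* = 18.9375^0.48 ≈ 4.1031, c* = (1−0.3)·4.1031 ≈ 2.8722.
Golden rule sets MPK = n+g+δ: 0.48·k^(0.48−1) = 0.065, so k_gold = (0.48/0.065)^(1/0.52) ≈ 46.7586.
y_gold = 46.7586^0.48 ≈ 6.3319, c_gold = y_gold − 0.065·k_gold ≈ 3.2926.
Gain: Δc = 3.2926 − 2.8722 ≈ 0.4204.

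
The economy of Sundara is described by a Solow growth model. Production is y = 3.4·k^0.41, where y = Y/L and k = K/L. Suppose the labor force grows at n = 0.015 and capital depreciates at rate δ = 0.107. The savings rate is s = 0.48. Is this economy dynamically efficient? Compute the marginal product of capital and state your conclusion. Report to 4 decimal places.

The effective depreciation rate is n + δ = 0.015 + 0.107 = 0.122.
Steady-state k*: s·A·k^0.41 = 0.122·k gives k* = (0.48·3.4/0.122)^(1/0.59) ≈ 81.1120.
MPK = 0.41·3.4·81.1120^(-0.59) ≈ 0.1042.
MPK < n+δ = 0.122, so the economy is dynamically inefficient (over-saving).

dynamically inefficient; MPK ≈ 0.1042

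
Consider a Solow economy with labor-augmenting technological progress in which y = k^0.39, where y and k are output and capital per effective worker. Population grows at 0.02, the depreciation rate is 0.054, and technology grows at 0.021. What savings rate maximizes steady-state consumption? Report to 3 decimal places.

s_gold = 0.390

Break-even investment rate: n + g + δ = 0.02 + 0.021 + 0.054 = 0.095.
At the golden rule MPK = n+g+δ, and in any Cobb-Douglas steady state s = (n+g+δ)·k/y = MPK·k/y = capital's share 0.39.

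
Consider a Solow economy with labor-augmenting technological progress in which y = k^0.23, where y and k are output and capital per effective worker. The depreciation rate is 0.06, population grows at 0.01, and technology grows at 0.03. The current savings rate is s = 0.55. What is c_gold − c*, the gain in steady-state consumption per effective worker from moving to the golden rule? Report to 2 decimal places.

Δc ≈ 0.24

Break-even investment rate: n + g + δ = 0.01 + 0.03 + 0.06 = 0.1.
Current steady state (s = 0.55): k* = (0.55/0.1)^(1/0.77) ≈ 9.1519, y* = 9.1519^0.23 ≈ 1.6640, c* = (1−0.55)·1.6640 ≈ 0.7488.
Golden rule sets MPK = n+g+δ: 0.23·k^(0.23−1) = 0.1, so k_gold = (0.23/0.1)^(1/0.77) ≈ 2.9497.
y_gold = 2.9497^0.23 ≈ 1.2825, c_gold = y_gold − 0.1·k_gold ≈ 0.9875.
Gain: Δc = 0.9875 − 0.7488 ≈ 0.2387.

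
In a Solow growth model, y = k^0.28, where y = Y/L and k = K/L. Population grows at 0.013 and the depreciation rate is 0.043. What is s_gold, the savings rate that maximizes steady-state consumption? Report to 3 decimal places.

Break-even investment rate: n + δ = 0.013 + 0.043 = 0.056.
At the golden rule MPK = n+δ, and in any Cobb-Douglas steady state s = (n+δ)·k/y = MPK·k/y = capital's share 0.28.

s_gold = 0.280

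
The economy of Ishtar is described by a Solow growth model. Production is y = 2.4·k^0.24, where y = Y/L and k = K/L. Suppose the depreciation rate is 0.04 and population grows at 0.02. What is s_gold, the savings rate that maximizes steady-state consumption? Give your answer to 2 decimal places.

Capital per worker breaks even when investment replaces (n + δ)·k; here n + δ = 0.06.
At the golden rule MPK = n+δ, and in any Cobb-Douglas steady state s = (n+δ)·k/y = MPK·k/y = capital's share 0.24.

s_gold = 0.24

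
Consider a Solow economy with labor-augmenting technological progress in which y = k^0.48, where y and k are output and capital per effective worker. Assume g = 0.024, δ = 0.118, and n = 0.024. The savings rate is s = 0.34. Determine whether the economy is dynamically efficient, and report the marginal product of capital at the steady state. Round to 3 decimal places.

dynamically efficient; MPK ≈ 0.234

Break-even investment rate: n + g + δ = 0.024 + 0.024 + 0.118 = 0.166.
Steady-state k*: s·k^0.48 = 0.166·k gives k* = (0.34/0.166)^(1/0.52) ≈ 3.9700.
MPK = 0.48·3.9700^(-0.52) ≈ 0.2344.
MPK > n+g+δ = 0.166, so the economy is dynamically efficient (under-saving).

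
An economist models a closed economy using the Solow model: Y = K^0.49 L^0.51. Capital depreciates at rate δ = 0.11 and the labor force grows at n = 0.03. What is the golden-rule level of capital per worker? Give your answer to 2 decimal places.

Break-even investment rate: n + δ = 0.03 + 0.11 = 0.14.
At the golden rule the marginal product of capital equals n+δ: 0.49·k^(0.49−1) = 0.14. Solving, k_gold = (0.49/0.14)^(1/0.51) ≈ 11.6627.

k_gold ≈ 11.66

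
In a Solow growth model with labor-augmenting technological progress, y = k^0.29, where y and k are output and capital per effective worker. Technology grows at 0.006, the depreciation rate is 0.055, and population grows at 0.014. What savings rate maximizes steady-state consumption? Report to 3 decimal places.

s_gold = 0.290

n + g + δ = 0.014 + 0.006 + 0.055 = 0.075.
At the golden rule MPK = n+g+δ, and in any Cobb-Douglas steady state s = (n+g+δ)·k/y = MPK·k/y = capital's share 0.29.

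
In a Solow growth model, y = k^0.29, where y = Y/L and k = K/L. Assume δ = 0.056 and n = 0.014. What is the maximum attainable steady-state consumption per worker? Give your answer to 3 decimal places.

c_gold ≈ 1.269

The effective depreciation rate is n + δ = 0.014 + 0.056 = 0.07.
Setting f'(k) = n+δ gives 0.29·k^(0.29−1) = 0.07, hence k_gold = (0.29/0.07)^(1/0.71) ≈ 7.4035.
y_gold = 7.4035^0.29 ≈ 1.7870.
c_gold = y_gold − (n+δ)·k_gold = 1.7870 − 0.07·7.4035 ≈ 1.2688.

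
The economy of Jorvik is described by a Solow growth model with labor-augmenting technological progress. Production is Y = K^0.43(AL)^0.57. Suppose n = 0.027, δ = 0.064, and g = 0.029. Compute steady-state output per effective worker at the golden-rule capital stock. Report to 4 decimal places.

Break-even investment rate: n + g + δ = 0.027 + 0.029 + 0.064 = 0.12.
Setting f'(k) = n+g+δ gives 0.43·k^(0.43−1) = 0.12, hence k_gold = (0.43/0.12)^(1/0.57) ≈ 9.3850.
Output: y_gold = k_gold^0.43 = 9.3850^0.43 ≈ 2.6191.

y_gold ≈ 2.6191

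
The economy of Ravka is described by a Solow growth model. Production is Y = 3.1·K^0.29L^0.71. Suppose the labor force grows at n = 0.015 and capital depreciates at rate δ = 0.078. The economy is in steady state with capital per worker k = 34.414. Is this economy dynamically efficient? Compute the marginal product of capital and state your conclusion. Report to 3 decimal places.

n + δ = 0.015 + 0.078 = 0.093.
MPK = 0.29·3.1·k^(0.29−1) = 0.29·3.1·34.414^(-0.71) ≈ 0.0729.
MPK < 0.093, so the economy is dynamically inefficient (over-saving).

dynamically inefficient; MPK ≈ 0.073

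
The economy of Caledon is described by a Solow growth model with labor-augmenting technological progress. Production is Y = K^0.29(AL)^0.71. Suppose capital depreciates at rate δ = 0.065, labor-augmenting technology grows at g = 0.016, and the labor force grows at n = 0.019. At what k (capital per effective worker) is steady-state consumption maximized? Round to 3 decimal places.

The effective depreciation rate is n + g + δ = 0.019 + 0.016 + 0.065 = 0.1.
Maximizing c = f(k) − (n+g+δ)·k gives f'(k) = n+g+δ, i.e. 0.29·k^(0.29−1) = 0.1, so k_gold = (0.29/0.1)^(1/0.71) ≈ 4.4799.

k_gold ≈ 4.480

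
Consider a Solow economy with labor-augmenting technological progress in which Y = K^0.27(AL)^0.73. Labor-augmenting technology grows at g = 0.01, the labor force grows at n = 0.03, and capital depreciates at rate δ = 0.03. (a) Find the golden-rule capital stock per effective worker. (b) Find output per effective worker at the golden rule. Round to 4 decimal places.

(a) k_gold ≈ 6.3548; (b) y_gold ≈ 1.6475

The effective depreciation rate is n + g + δ = 0.03 + 0.01 + 0.03 = 0.07.
Maximizing c = f(k) − (n+g+δ)·k gives f'(k) = n+g+δ, i.e. 0.27·k^(0.27−1) = 0.07, so k_gold = (0.27/0.07)^(1/0.73) ≈ 6.3548.
y_gold = 6.3548^0.27 ≈ 1.6475.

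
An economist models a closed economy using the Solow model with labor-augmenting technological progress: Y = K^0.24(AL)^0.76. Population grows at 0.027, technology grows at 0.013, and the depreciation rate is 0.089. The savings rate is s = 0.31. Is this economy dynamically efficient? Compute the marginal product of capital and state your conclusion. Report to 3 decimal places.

dynamically inefficient; MPK ≈ 0.100

The effective depreciation rate is n + g + δ = 0.027 + 0.013 + 0.089 = 0.129.
Steady-state k*: s·k^0.24 = 0.129·k gives k* = (0.31/0.129)^(1/0.76) ≈ 3.1697.
MPK = 0.24·3.1697^(-0.76) ≈ 0.0999.
MPK < n+g+δ = 0.129, so the economy is dynamically inefficient (over-saving).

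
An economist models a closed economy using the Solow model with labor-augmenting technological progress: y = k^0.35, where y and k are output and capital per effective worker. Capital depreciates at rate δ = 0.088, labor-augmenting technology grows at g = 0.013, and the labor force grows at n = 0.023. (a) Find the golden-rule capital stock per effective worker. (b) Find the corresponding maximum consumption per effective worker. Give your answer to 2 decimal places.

(a) k_gold ≈ 4.94; (b) c_gold ≈ 1.14

Capital per effective worker breaks even when investment replaces (n + g + δ)·k; here n + g + δ = 0.124.
At the golden rule the marginal product of capital equals n+g+δ: 0.35·k^(0.35−1) = 0.124. Solving, k_gold = (0.35/0.124)^(1/0.65) ≈ 4.9352.
y_gold = 4.9352^0.35 ≈ 1.7485; c_gold = y_gold − 0.124·k_gold ≈ 1.1365.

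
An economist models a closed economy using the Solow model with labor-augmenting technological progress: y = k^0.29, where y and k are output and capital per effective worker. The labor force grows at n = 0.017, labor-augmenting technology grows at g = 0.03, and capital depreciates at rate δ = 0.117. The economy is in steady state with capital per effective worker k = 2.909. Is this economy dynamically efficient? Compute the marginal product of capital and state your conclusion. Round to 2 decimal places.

dynamically inefficient; MPK ≈ 0.14

n + g + δ = 0.017 + 0.03 + 0.117 = 0.164.
MPK = 0.29·k^(0.29−1) = 0.29·2.909^(-0.71) ≈ 0.1359.
MPK < 0.164, so the economy is dynamically inefficient (over-saving).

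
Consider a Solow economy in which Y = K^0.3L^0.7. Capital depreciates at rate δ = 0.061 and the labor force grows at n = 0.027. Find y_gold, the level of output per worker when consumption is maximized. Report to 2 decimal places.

n + δ = 0.027 + 0.061 = 0.088.
At the golden rule the marginal product of capital equals n+δ: 0.3·k^(0.3−1) = 0.088. Solving, k_gold = (0.3/0.088)^(1/0.7) ≈ 5.7665.
Output: y_gold = k_gold^0.3 = 5.7665^0.3 ≈ 1.6915.

y_gold ≈ 1.69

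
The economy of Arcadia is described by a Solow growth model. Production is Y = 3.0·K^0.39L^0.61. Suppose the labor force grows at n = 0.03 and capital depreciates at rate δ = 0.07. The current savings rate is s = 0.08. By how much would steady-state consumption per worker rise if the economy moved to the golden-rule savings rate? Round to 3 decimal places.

Δc ≈ 3.988

Break-even investment rate: n + δ = 0.03 + 0.07 = 0.1.
Current steady state (s = 0.08): k* = (0.08·3.0/0.1)^(1/0.61) ≈ 4.2005, y* = 3.0·4.2005^0.39 ≈ 5.2506, c* = (1−0.08)·5.2506 ≈ 4.8305.
At the golden rule the marginal product of capital equals n+δ: 0.39·3.0·k^(0.39−1) = 0.1. Solving, k_gold = (0.39·3.0/0.1)^(1/0.61) ≈ 56.3799.
y_gold = 3.0·56.3799^0.39 ≈ 14.4564, c_gold = y_gold − 0.1·k_gold ≈ 8.8184.
Gain: Δc = 8.8184 − 4.8305 ≈ 3.9879.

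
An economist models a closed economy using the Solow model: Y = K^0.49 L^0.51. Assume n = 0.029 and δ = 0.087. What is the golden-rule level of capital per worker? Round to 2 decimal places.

The effective depreciation rate is n + δ = 0.029 + 0.087 = 0.116.
Golden rule sets MPK = n+δ: 0.49·k^(0.49−1) = 0.116, so k_gold = (0.49/0.116)^(1/0.51) ≈ 16.8631.

k_gold ≈ 16.86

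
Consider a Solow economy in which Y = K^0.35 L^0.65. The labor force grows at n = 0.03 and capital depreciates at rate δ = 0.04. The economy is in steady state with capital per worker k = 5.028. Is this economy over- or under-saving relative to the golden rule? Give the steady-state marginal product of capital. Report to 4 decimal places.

The effective depreciation rate is n + δ = 0.03 + 0.04 = 0.07.
MPK = 0.35·k^(0.35−1) = 0.35·5.028^(-0.65) ≈ 0.1225.
MPK > 0.07, so the economy is dynamically efficient (under-saving).

under-saving; MPK ≈ 0.1225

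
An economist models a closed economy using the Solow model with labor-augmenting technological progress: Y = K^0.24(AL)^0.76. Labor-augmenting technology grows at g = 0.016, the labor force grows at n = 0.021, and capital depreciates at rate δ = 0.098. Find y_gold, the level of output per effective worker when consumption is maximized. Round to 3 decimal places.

Capital per effective worker breaks even when investment replaces (n + g + δ)·k; here n + g + δ = 0.135.
At the golden rule the marginal product of capital equals n+g+δ: 0.24·k^(0.24−1) = 0.135. Solving, k_gold = (0.24/0.135)^(1/0.76) ≈ 2.1320.
Output: y_gold = k_gold^0.24 = 2.1320^0.24 ≈ 1.1992.

y_gold ≈ 1.199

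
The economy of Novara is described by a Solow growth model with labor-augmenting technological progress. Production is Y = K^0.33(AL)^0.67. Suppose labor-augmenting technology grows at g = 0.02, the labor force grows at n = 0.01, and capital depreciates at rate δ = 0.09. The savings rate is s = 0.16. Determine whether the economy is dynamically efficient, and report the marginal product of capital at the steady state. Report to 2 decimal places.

dynamically efficient; MPK ≈ 0.25

The effective depreciation rate is n + g + δ = 0.01 + 0.02 + 0.09 = 0.12.
Steady-state k*: s·k^0.33 = 0.12·k gives k* = (0.16/0.12)^(1/0.67) ≈ 1.5363.
MPK = 0.33·1.5363^(-0.67) ≈ 0.2475.
MPK > n+g+δ = 0.12, so the economy is dynamically efficient (under-saving).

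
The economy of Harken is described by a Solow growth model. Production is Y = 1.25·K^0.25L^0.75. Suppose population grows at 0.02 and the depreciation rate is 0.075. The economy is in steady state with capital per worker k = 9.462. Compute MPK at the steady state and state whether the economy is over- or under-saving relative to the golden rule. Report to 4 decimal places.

over-saving; MPK ≈ 0.0579

Capital per worker breaks even when investment replaces (n + δ)·k; here n + δ = 0.095.
MPK = 0.25·1.25·k^(0.25−1) = 0.25·1.25·9.462^(-0.75) ≈ 0.0579.
MPK < 0.095, so the economy is dynamically inefficient (over-saving).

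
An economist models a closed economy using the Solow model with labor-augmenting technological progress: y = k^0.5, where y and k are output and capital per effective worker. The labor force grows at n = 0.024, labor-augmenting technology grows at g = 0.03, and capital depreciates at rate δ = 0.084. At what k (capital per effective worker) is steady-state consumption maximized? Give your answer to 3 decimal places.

k_gold ≈ 13.127

The effective depreciation rate is n + g + δ = 0.024 + 0.03 + 0.084 = 0.138.
At the golden rule the marginal product of capital equals n+g+δ: 0.5·k^(0.5−1) = 0.138. Solving, k_gold = (0.5/0.138)^(1/0.5) ≈ 13.1275.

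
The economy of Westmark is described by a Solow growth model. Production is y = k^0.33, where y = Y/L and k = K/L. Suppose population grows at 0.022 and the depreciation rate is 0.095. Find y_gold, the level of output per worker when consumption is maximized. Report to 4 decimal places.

y_gold ≈ 1.6665

Break-even investment rate: n + δ = 0.022 + 0.095 = 0.117.
At the golden rule the marginal product of capital equals n+δ: 0.33·k^(0.33−1) = 0.117. Solving, k_gold = (0.33/0.117)^(1/0.67) ≈ 4.7004.
Output: y_gold = k_gold^0.33 = 4.7004^0.33 ≈ 1.6665.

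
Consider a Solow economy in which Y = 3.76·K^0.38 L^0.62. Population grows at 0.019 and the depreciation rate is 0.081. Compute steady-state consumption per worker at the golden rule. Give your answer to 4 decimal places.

Break-even investment rate: n + δ = 0.019 + 0.081 = 0.1.
Maximizing c = f(k) − (n+δ)·k gives f'(k) = n+δ, i.e. 0.38·3.76·k^(0.38−1) = 0.1, so k_gold = (0.38·3.76/0.1)^(1/0.62) ≈ 72.9218.
y_gold = 3.76·72.9218^0.38 ≈ 19.1899.
c_gold = y_gold − (n+δ)·k_gold = 19.1899 − 0.1·72.9218 ≈ 11.8978.

c_gold ≈ 11.8978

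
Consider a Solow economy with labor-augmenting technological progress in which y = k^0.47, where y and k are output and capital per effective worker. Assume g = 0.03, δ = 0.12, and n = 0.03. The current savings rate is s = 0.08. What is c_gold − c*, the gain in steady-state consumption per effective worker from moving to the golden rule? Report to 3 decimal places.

Δc ≈ 0.793

Break-even investment rate: n + g + δ = 0.03 + 0.03 + 0.12 = 0.18.
Current steady state (s = 0.08): k* = (0.08/0.18)^(1/0.53) ≈ 0.2165, y* = 0.2165^0.47 ≈ 0.4872, c* = (1−0.08)·0.4872 ≈ 0.4482.
At the golden rule the marginal product of capital equals n+g+δ: 0.47·k^(0.47−1) = 0.18. Solving, k_gold = (0.47/0.18)^(1/0.53) ≈ 6.1159.
y_gold = 6.1159^0.47 ≈ 2.3423, c_gold = y_gold − 0.18·k_gold ≈ 1.2414.
Gain: Δc = 1.2414 − 0.4482 ≈ 0.7932.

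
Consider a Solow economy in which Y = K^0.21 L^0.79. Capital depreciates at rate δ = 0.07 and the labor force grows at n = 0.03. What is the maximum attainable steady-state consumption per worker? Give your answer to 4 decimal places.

c_gold ≈ 0.9622

n + δ = 0.03 + 0.07 = 0.1.
Golden rule sets MPK = n+δ: 0.21·k^(0.21−1) = 0.1, so k_gold = (0.21/0.1)^(1/0.79) ≈ 2.5578.
y_gold = 2.5578^0.21 ≈ 1.2180.
c_gold = y_gold − (n+δ)·k_gold = 1.2180 − 0.1·2.5578 ≈ 0.9622.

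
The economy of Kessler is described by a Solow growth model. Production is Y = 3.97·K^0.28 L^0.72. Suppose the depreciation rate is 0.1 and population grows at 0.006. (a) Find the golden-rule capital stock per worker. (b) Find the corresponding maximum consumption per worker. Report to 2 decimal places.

(a) k_gold ≈ 26.16; (b) c_gold ≈ 7.13

Break-even investment rate: n + δ = 0.006 + 0.1 = 0.106.
At the golden rule the marginal product of capital equals n+δ: 0.28·3.97·k^(0.28−1) = 0.106. Solving, k_gold = (0.28·3.97/0.106)^(1/0.72) ≈ 26.1553.
y_gold = 3.97·26.1553^0.28 ≈ 9.9016; c_gold = y_gold − 0.106·k_gold ≈ 7.1292.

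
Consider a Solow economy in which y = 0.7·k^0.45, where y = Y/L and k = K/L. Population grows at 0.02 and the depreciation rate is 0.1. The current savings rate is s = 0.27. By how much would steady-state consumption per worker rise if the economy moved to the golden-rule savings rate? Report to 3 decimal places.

Δc ≈ 0.107

The effective depreciation rate is n + δ = 0.02 + 0.1 = 0.12.
Current steady state (s = 0.27): k* = (0.27·0.7/0.12)^(1/0.55) ≈ 2.2840, y* = 0.7·2.2840^0.45 ≈ 1.0151, c* = (1−0.27)·1.0151 ≈ 0.7410.
Golden rule sets MPK = n+δ: 0.45·0.7·k^(0.45−1) = 0.12, so k_gold = (0.45·0.7/0.12)^(1/0.55) ≈ 5.7817.
y_gold = 0.7·5.7817^0.45 ≈ 1.5418, c_gold = y_gold − 0.12·k_gold ≈ 0.8480.
Gain: Δc = 0.8480 − 0.7410 ≈ 0.1070.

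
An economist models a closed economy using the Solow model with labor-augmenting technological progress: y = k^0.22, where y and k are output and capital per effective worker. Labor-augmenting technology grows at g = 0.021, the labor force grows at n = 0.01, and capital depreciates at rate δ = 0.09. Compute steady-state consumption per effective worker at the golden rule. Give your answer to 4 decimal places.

Capital per effective worker breaks even when investment replaces (n + g + δ)·k; here n + g + δ = 0.121.
At the golden rule the marginal product of capital equals n+g+δ: 0.22·k^(0.22−1) = 0.121. Solving, k_gold = (0.22/0.121)^(1/0.78) ≈ 2.1521.
y_gold = 2.1521^0.22 ≈ 1.1837.
c_gold = y_gold − (n+g+δ)·k_gold = 1.1837 − 0.121·2.1521 ≈ 0.9233.

c_gold ≈ 0.9233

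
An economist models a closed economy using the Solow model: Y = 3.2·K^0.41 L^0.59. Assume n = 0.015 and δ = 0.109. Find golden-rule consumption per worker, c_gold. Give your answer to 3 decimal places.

c_gold ≈ 9.726

n + δ = 0.015 + 0.109 = 0.124.
Maximizing c = f(k) − (n+δ)·k gives f'(k) = n+δ, i.e. 0.41·3.2·k^(0.41−1) = 0.124, so k_gold = (0.41·3.2/0.124)^(1/0.59) ≈ 54.5081.
y_gold = 3.2·54.5081^0.41 ≈ 16.4854.
c_gold = y_gold − (n+δ)·k_gold = 16.4854 − 0.124·54.5081 ≈ 9.7264.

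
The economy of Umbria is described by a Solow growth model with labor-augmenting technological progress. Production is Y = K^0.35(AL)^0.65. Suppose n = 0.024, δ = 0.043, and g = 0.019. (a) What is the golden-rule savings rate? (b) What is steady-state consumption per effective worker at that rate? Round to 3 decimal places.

The effective depreciation rate is n + g + δ = 0.024 + 0.019 + 0.043 = 0.086.
For Cobb-Douglas, s_gold equals capital's share: s_gold = 0.35.
Setting f'(k) = n+g+δ gives 0.35·k^(0.35−1) = 0.086, hence k_gold = (0.35/0.086)^(1/0.65) ≈ 8.6656.
y_gold = 8.6656^0.35 ≈ 2.1293; c_gold = (1−0.35)·y_gold ≈ 1.3840.

(a) s_gold = 0.350; (b) c_gold ≈ 1.384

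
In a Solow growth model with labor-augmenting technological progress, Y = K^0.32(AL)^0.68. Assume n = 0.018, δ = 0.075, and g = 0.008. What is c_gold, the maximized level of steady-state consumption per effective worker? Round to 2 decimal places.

n + g + δ = 0.018 + 0.008 + 0.075 = 0.101.
Maximizing c = f(k) − (n+g+δ)·k gives f'(k) = n+g+δ, i.e. 0.32·k^(0.32−1) = 0.101, so k_gold = (0.32/0.101)^(1/0.68) ≈ 5.4515.
y_gold = 5.4515^0.32 ≈ 1.7206.
c_gold = y_gold − (n+g+δ)·k_gold = 1.7206 − 0.101·5.4515 ≈ 1.1700.

c_gold ≈ 1.17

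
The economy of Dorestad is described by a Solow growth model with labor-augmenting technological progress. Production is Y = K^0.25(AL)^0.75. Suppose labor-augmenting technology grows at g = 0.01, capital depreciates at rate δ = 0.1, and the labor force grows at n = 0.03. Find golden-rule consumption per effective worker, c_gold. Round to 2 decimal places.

Capital per effective worker breaks even when investment replaces (n + g + δ)·k; here n + g + δ = 0.14.
Golden rule sets MPK = n+g+δ: 0.25·k^(0.25−1) = 0.14, so k_gold = (0.25/0.14)^(1/0.75) ≈ 2.1665.
y_gold = 2.1665^0.25 ≈ 1.2132.
c_gold = y_gold − (n+g+δ)·k_gold = 1.2132 − 0.14·2.1665 ≈ 0.9099.

c_gold ≈ 0.91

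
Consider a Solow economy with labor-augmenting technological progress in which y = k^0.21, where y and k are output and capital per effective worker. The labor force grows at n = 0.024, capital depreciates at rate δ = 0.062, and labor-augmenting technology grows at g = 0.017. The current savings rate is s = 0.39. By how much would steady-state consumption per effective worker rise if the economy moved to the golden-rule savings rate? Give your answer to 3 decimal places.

Δc ≈ 0.086

n + g + δ = 0.024 + 0.017 + 0.062 = 0.103.
Current steady state (s = 0.39): k* = (0.39/0.103)^(1/0.79) ≈ 5.3943, y* = 5.3943^0.21 ≈ 1.4246, c* = (1−0.39)·1.4246 ≈ 0.8690.
Setting f'(k) = n+g+δ gives 0.21·k^(0.21−1) = 0.103, hence k_gold = (0.21/0.103)^(1/0.79) ≈ 2.4639.
y_gold = 2.4639^0.21 ≈ 1.2085, c_gold = y_gold − 0.103·k_gold ≈ 0.9547.
Gain: Δc = 0.9547 − 0.8690 ≈ 0.0857.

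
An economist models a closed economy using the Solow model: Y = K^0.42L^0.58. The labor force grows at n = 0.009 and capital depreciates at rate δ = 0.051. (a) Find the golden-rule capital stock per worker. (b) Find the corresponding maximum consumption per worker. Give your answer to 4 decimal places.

Capital per worker breaks even when investment replaces (n + δ)·k; here n + δ = 0.06.
Golden rule sets MPK = n+δ: 0.42·k^(0.42−1) = 0.06, so k_gold = (0.42/0.06)^(1/0.58) ≈ 28.6461.
y_gold = 28.6461^0.42 ≈ 4.0923; c_gold = y_gold − 0.06·k_gold ≈ 2.3735.

(a) k_gold ≈ 28.6461; (b) c_gold ≈ 2.3735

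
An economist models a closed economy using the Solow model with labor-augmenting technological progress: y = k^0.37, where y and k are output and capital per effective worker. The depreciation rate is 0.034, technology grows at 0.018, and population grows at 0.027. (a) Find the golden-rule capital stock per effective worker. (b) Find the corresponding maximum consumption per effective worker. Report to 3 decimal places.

(a) k_gold ≈ 11.599; (b) c_gold ≈ 1.560

Break-even investment rate: n + g + δ = 0.027 + 0.018 + 0.034 = 0.079.
At the golden rule the marginal product of capital equals n+g+δ: 0.37·k^(0.37−1) = 0.079. Solving, k_gold = (0.37/0.079)^(1/0.63) ≈ 11.5986.
y_gold = 11.5986^0.37 ≈ 2.4764; c_gold = y_gold − 0.079·k_gold ≈ 1.5602.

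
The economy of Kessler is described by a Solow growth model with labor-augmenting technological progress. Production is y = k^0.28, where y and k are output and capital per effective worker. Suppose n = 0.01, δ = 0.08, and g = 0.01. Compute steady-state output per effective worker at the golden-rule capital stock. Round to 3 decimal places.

n + g + δ = 0.01 + 0.01 + 0.08 = 0.1.
Maximizing c = f(k) − (n+g+δ)·k gives f'(k) = n+g+δ, i.e. 0.28·k^(0.28−1) = 0.1, so k_gold = (0.28/0.1)^(1/0.72) ≈ 4.1788.
Output: y_gold = k_gold^0.28 = 4.1788^0.28 ≈ 1.4924.

y_gold ≈ 1.492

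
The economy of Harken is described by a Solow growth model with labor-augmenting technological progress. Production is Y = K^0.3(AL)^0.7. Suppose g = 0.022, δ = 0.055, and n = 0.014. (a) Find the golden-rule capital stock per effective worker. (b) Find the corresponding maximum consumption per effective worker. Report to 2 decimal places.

Break-even investment rate: n + g + δ = 0.014 + 0.022 + 0.055 = 0.091.
Setting f'(k) = n+g+δ gives 0.3·k^(0.3−1) = 0.091, hence k_gold = (0.3/0.091)^(1/0.7) ≈ 5.4969.
y_gold = 5.4969^0.3 ≈ 1.6674; c_gold = y_gold − 0.091·k_gold ≈ 1.1672.

(a) k_gold ≈ 5.50; (b) c_gold ≈ 1.17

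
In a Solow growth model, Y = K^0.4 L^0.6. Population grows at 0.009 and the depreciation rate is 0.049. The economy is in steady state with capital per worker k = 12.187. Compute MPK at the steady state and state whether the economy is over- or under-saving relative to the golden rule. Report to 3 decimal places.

under-saving; MPK ≈ 0.089

n + δ = 0.009 + 0.049 = 0.058.
MPK = 0.4·k^(0.4−1) = 0.4·12.187^(-0.6) ≈ 0.0892.
MPK > 0.058, so the economy is dynamically efficient (under-saving).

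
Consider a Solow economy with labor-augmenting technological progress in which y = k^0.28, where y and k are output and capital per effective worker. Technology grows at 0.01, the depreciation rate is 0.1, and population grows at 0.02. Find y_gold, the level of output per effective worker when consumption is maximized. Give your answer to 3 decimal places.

y_gold ≈ 1.348

The effective depreciation rate is n + g + δ = 0.02 + 0.01 + 0.1 = 0.13.
Setting f'(k) = n+g+δ gives 0.28·k^(0.28−1) = 0.13, hence k_gold = (0.28/0.13)^(1/0.72) ≈ 2.9027.
Output: y_gold = k_gold^0.28 = 2.9027^0.28 ≈ 1.3477.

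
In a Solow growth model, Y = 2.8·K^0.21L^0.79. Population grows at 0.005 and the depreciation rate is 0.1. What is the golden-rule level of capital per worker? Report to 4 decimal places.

Break-even investment rate: n + δ = 0.005 + 0.1 = 0.105.
Golden rule sets MPK = n+δ: 0.21·2.8·k^(0.21−1) = 0.105, so k_gold = (0.21·2.8/0.105)^(1/0.79) ≈ 8.8527.

k_gold ≈ 8.8527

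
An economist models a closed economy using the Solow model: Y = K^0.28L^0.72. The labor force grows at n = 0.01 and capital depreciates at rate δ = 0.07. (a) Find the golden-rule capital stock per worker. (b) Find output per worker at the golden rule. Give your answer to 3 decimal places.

Capital per worker breaks even when investment replaces (n + δ)·k; here n + δ = 0.08.
At the golden rule the marginal product of capital equals n+δ: 0.28·k^(0.28−1) = 0.08. Solving, k_gold = (0.28/0.08)^(1/0.72) ≈ 5.6971.
y_gold = 5.6971^0.28 ≈ 1.6277.

(a) k_gold ≈ 5.697; (b) y_gold ≈ 1.628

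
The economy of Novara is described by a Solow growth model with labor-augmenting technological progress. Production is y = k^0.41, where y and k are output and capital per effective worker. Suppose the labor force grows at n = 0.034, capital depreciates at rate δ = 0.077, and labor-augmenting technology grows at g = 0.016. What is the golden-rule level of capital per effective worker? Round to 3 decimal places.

k_gold ≈ 7.289

Capital per effective worker breaks even when investment replaces (n + g + δ)·k; here n + g + δ = 0.127.
Setting f'(k) = n+g+δ gives 0.41·k^(0.41−1) = 0.127, hence k_gold = (0.41/0.127)^(1/0.59) ≈ 7.2892.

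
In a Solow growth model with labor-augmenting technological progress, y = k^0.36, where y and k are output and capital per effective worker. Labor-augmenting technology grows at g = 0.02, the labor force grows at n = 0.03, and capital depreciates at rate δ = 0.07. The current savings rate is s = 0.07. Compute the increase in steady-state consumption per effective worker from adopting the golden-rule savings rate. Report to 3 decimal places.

Δc ≈ 0.501

Capital per effective worker breaks even when investment replaces (n + g + δ)·k; here n + g + δ = 0.12.
Current steady state (s = 0.07): k* = (0.07/0.12)^(1/0.64) ≈ 0.4308, y* = 0.4308^0.36 ≈ 0.7385, c* = (1−0.07)·0.7385 ≈ 0.6868.
At the golden rule the marginal product of capital equals n+g+δ: 0.36·k^(0.36−1) = 0.12. Solving, k_gold = (0.36/0.12)^(1/0.64) ≈ 5.5655.
y_gold = 5.5655^0.36 ≈ 1.8552, c_gold = y_gold − 0.12·k_gold ≈ 1.1873.
Gain: Δc = 1.1873 − 0.6868 ≈ 0.5005.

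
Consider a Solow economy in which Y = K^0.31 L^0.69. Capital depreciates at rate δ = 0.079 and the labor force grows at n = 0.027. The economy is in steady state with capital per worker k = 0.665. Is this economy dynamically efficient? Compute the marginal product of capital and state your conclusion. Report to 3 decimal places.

Break-even investment rate: n + δ = 0.027 + 0.079 = 0.106.
MPK = 0.31·k^(0.31−1) = 0.31·0.665^(-0.69) ≈ 0.4108.
MPK > 0.106, so the economy is dynamically efficient (under-saving).

dynamically efficient; MPK ≈ 0.411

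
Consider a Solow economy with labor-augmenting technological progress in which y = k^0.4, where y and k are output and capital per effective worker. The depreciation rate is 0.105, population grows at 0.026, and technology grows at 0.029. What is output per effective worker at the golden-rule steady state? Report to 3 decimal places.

n + g + δ = 0.026 + 0.029 + 0.105 = 0.16.
At the golden rule the marginal product of capital equals n+g+δ: 0.4·k^(0.4−1) = 0.16. Solving, k_gold = (0.4/0.16)^(1/0.6) ≈ 4.6050.
Output: y_gold = k_gold^0.4 = 4.6050^0.4 ≈ 1.8420.

y_gold ≈ 1.842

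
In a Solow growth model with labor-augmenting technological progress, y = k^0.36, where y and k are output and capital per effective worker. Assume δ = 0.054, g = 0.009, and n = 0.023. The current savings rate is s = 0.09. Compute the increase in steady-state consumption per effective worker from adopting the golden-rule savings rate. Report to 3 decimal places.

Break-even investment rate: n + g + δ = 0.023 + 0.009 + 0.054 = 0.086.
Current steady state (s = 0.09): k* = (0.09/0.086)^(1/0.64) ≈ 1.0736, y* = 1.0736^0.36 ≈ 1.0259, c* = (1−0.09)·1.0259 ≈ 0.9336.
Maximizing c = f(k) − (n+g+δ)·k gives f'(k) = n+g+δ, i.e. 0.36·k^(0.36−1) = 0.086, so k_gold = (0.36/0.086)^(1/0.64) ≈ 9.3663.
y_gold = 9.3663^0.36 ≈ 2.2375, c_gold = y_gold − 0.086·k_gold ≈ 1.4320.
Gain: Δc = 1.4320 − 0.9336 ≈ 0.4984.

Δc ≈ 0.498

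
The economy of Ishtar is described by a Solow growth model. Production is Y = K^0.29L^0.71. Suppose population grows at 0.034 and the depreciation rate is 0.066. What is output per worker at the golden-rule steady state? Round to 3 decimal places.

The effective depreciation rate is n + δ = 0.034 + 0.066 = 0.1.
Setting f'(k) = n+δ gives 0.29·k^(0.29−1) = 0.1, hence k_gold = (0.29/0.1)^(1/0.71) ≈ 4.4799.
Output: y_gold = k_gold^0.29 = 4.4799^0.29 ≈ 1.5448.

y_gold ≈ 1.545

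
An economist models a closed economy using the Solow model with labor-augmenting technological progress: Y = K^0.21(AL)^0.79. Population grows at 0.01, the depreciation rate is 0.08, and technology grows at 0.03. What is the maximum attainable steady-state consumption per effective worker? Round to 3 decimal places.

c_gold ≈ 0.917

n + g + δ = 0.01 + 0.03 + 0.08 = 0.12.
Setting f'(k) = n+g+δ gives 0.21·k^(0.21−1) = 0.12, hence k_gold = (0.21/0.12)^(1/0.79) ≈ 2.0307.
y_gold = 2.0307^0.21 ≈ 1.1604.
c_gold = y_gold − (n+g+δ)·k_gold = 1.1604 − 0.12·2.0307 ≈ 0.9167.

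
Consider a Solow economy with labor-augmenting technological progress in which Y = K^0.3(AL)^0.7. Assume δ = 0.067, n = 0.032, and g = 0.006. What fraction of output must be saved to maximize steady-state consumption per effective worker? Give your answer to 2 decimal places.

The effective depreciation rate is n + g + δ = 0.032 + 0.006 + 0.067 = 0.105.
At the golden rule MPK = n+g+δ, and in any Cobb-Douglas steady state s = (n+g+δ)·k/y = MPK·k/y = capital's share 0.3.

s_gold = 0.30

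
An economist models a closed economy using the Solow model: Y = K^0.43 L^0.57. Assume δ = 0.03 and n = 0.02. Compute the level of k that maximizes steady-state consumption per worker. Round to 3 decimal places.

n + δ = 0.02 + 0.03 = 0.05.
Golden rule sets MPK = n+δ: 0.43·k^(0.43−1) = 0.05, so k_gold = (0.43/0.05)^(1/0.57) ≈ 43.5984.

k_gold ≈ 43.598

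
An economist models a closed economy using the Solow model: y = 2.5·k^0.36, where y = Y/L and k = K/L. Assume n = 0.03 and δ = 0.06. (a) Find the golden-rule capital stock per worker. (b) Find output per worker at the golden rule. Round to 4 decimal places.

The effective depreciation rate is n + δ = 0.03 + 0.06 = 0.09.
Setting f'(k) = n+δ gives 0.36·2.5·k^(0.36−1) = 0.09, hence k_gold = (0.36·2.5/0.09)^(1/0.64) ≈ 36.5174.
y_gold = 2.5·36.5174^0.36 ≈ 9.1294.

(a) k_gold ≈ 36.5174; (b) y_gold ≈ 9.1294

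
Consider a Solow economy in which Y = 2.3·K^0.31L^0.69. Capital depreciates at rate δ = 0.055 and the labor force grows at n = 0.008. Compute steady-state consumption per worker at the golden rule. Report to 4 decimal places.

n + δ = 0.008 + 0.055 = 0.063.
Setting f'(k) = n+δ gives 0.31·2.3·k^(0.31−1) = 0.063, hence k_gold = (0.31·2.3/0.063)^(1/0.69) ≈ 33.6645.
y_gold = 2.3·33.6645^0.31 ≈ 6.8415.
c_gold = y_gold − (n+δ)·k_gold = 6.8415 − 0.063·33.6645 ≈ 4.7206.

c_gold ≈ 4.7206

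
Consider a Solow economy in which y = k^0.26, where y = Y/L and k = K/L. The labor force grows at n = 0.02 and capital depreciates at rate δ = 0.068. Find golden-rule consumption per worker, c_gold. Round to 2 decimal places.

c_gold ≈ 1.08

The effective depreciation rate is n + δ = 0.02 + 0.068 = 0.088.
Setting f'(k) = n+δ gives 0.26·k^(0.26−1) = 0.088, hence k_gold = (0.26/0.088)^(1/0.74) ≈ 4.3231.
y_gold = 4.3231^0.26 ≈ 1.4632.
c_gold = y_gold − (n+δ)·k_gold = 1.4632 − 0.088·4.3231 ≈ 1.0828.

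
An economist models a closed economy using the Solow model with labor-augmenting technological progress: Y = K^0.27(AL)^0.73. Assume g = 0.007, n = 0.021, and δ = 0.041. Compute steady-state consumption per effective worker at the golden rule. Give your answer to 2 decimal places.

c_gold ≈ 1.21

Break-even investment rate: n + g + δ = 0.021 + 0.007 + 0.041 = 0.069.
Golden rule sets MPK = n+g+δ: 0.27·k^(0.27−1) = 0.069, so k_gold = (0.27/0.069)^(1/0.73) ≈ 6.4813.
y_gold = 6.4813^0.27 ≈ 1.6563.
c_gold = y_gold − (n+g+δ)·k_gold = 1.6563 − 0.069·6.4813 ≈ 1.2091.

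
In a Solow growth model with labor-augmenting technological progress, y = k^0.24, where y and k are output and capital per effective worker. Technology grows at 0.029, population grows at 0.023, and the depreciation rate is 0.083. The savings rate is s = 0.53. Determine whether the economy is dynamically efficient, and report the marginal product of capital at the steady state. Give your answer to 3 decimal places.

Break-even investment rate: n + g + δ = 0.023 + 0.029 + 0.083 = 0.135.
Steady-state k*: s·k^0.24 = 0.135·k gives k* = (0.53/0.135)^(1/0.76) ≈ 6.0465.
MPK = 0.24·6.0465^(-0.76) ≈ 0.0611.
MPK < n+g+δ = 0.135, so the economy is dynamically inefficient (over-saving).

dynamically inefficient; MPK ≈ 0.061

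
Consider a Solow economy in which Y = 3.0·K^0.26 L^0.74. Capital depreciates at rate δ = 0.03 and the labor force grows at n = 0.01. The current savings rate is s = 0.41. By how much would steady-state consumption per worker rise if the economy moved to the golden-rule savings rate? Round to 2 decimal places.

n + δ = 0.01 + 0.03 = 0.04.
Current steady state (s = 0.41): k* = (0.41·3.0/0.04)^(1/0.74) ≈ 102.4711, y* = 3.0·102.4711^0.26 ≈ 9.9972, c* = (1−0.41)·9.9972 ≈ 5.8983.
Maximizing c = f(k) − (n+δ)·k gives f'(k) = n+δ, i.e. 0.26·3.0·k^(0.26−1) = 0.04, so k_gold = (0.26·3.0/0.04)^(1/0.74) ≈ 55.3720.
y_gold = 3.0·55.3720^0.26 ≈ 8.5188, c_gold = y_gold − 0.04·k_gold ≈ 6.3039.
Gain: Δc = 6.3039 − 5.8983 ≈ 0.4055.

Δc ≈ 0.41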